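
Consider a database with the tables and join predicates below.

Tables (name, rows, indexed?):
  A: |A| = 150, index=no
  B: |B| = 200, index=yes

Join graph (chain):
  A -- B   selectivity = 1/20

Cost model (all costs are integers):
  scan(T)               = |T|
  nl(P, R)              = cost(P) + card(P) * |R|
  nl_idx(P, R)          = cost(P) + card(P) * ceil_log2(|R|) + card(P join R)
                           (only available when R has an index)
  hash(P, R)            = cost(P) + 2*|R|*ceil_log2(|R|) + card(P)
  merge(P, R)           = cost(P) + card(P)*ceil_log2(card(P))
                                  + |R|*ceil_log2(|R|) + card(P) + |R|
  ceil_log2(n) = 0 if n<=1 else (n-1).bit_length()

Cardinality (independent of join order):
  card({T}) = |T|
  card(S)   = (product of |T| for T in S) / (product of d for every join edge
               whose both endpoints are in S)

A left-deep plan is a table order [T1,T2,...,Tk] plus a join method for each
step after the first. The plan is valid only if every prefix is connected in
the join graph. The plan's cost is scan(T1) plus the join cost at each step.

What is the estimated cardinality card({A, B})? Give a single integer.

1500

Tables in S: A(150), B(200)
Edges inside S: A-B(d=20)
numerator = 150 * 200 = 30000
denominator = 20 = 20
card(S) = 30000 / 20 = 1500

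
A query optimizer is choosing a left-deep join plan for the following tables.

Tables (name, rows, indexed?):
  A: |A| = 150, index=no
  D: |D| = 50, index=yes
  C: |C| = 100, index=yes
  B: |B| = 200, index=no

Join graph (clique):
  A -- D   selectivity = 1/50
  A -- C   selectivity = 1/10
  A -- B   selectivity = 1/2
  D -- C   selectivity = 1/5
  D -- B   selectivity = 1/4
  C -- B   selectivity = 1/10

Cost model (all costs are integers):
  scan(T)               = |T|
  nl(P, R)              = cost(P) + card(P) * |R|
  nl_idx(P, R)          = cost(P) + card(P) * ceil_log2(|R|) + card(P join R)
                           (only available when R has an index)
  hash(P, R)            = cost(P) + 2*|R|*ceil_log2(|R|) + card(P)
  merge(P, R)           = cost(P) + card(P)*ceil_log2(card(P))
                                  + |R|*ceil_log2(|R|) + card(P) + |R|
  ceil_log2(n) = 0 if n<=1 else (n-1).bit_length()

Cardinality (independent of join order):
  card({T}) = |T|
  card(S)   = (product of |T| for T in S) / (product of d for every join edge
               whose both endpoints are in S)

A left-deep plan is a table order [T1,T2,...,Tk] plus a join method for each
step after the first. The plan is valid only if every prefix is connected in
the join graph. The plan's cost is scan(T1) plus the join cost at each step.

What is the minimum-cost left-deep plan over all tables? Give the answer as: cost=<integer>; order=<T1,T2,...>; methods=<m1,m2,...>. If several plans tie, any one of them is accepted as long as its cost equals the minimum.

Selinger DP (subsets sized 1..n):
  {A}: scan cost=150, card=150
  {D}: scan cost=50, card=50
  {C}: scan cost=100, card=100
  {B}: scan cost=200, card=200
  {AD}: card=150; try (D,hash)→900, (D,nl_idx)→1200, (A,merge)→1750, (D,merge)→1850, (A,hash)→2500, (A,nl)→7550 …(+1); best=900 via (D,hash)
  {AC}: card=1500; try (C,hash)→1700, (A,merge)→2250, (C,merge)→2300, (A,hash)→2600, (C,nl_idx)→2700, (A,nl)→15100 …(+1); best=1700 via (C,hash)
  {AB}: card=15000; try (A,hash)→2800, (B,merge)→3300, (A,merge)→3350, (B,hash)→3500, (B,nl)→30150, (A,nl)→30200; best=2800 via (A,hash)
  {CD}: card=1000; try (D,hash)→800, (C,merge)→1200, (D,merge)→1250, (C,nl_idx)→1400, (C,hash)→1500, (D,nl_idx)→1700 …(+2); best=800 via (D,hash)
  {BD}: card=2500; try (D,hash)→1000, (B,merge)→2200, (D,merge)→2350, (B,hash)→3300, (D,nl_idx)→3900, (B,nl)→10050 …(+1); best=1000 via (D,hash)
  {BC}: card=2000; try (C,hash)→1800, (B,merge)→2700, (C,merge)→2800, (B,hash)→3400, (C,nl_idx)→3600, (B,nl)→20100 …(+1); best=1800 via (C,hash)
  {ACD}: card=300; try (C,nl_idx)→2250, (C,hash)→2450, (C,merge)→3050, (D,hash)→3800, (A,hash)→4200, (D,nl_idx)→11000 …(+5); best=2250 via (C,nl_idx)
  {ABD}: card=3750; try (B,merge)→4050, (B,hash)→4250, (A,hash)→5900, (D,hash)→18400, (B,nl)→30900, (A,merge)→34850 …(+4); best=4050 via (B,merge)
  {ABC}: card=15000; try (A,hash)→6200, (B,hash)→6400, (C,hash)→19200, (B,merge)→21500, (A,merge)→27150, (C,nl_idx)→122800 …(+4); best=6200 via (A,hash)
  {BCD}: card=5000; try (D,hash)→4400, (C,hash)→4900, (B,hash)→5000, (B,merge)→13600, (D,nl_idx)→18800, (C,nl_idx)→23500 …(+5); best=4400 via (D,hash)
  {ABCD}: card=750; try (B,hash)→5750, (B,merge)→7050, (C,hash)→9200, (A,hash)→11800, (D,hash)→21800, (C,nl_idx)→31050 …(+8); best=5750 via (B,hash)

cost=5750; order=A,D,C,B; methods=hash,nl_idx,hash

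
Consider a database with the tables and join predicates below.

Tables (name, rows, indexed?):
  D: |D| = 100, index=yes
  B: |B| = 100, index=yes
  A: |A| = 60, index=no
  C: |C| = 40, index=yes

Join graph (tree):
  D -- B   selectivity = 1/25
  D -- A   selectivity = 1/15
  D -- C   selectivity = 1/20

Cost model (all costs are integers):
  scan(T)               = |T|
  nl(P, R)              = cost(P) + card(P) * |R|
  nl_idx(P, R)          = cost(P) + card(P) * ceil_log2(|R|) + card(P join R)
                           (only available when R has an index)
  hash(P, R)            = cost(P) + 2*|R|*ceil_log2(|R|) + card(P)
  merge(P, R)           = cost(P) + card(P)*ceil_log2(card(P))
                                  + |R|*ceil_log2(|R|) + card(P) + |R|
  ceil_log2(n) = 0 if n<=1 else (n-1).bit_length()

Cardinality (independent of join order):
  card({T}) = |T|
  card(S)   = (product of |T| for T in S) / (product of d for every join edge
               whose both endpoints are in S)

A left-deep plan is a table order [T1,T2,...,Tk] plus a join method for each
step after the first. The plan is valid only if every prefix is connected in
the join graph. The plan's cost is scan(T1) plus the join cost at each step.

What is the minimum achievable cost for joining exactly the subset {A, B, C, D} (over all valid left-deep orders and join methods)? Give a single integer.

Selinger DP over subsets of {A,B,C,D}:
  {D}: scan cost=100, card=100
  {B}: scan cost=100, card=100
  {A}: scan cost=60, card=60
  {C}: scan cost=40, card=40
  {BD}: card=400; try (D,nl_idx)→1200, (B,nl_idx)→1200, (D,hash)→1600, (B,hash)→1600, (D,merge)→1700, (B,merge)→1700 …(+2); best=1200 via (D,nl_idx)
  {AD}: card=400; try (D,nl_idx)→880, (A,hash)→920, (D,merge)→1280, (A,merge)→1320, (D,hash)→1520, (D,nl)→6060 …(+1); best=880 via (D,nl_idx)
  {CD}: card=200; try (D,nl_idx)→520, (C,hash)→680, (C,nl_idx)→900, (D,merge)→1120, (C,merge)→1180, (D,hash)→1480 …(+2); best=520 via (D,nl_idx)
  {ABD}: card=1600; try (A,hash)→2320, (B,hash)→2680, (B,nl_idx)→5280, (A,merge)→5620, (B,merge)→5680, (A,nl)→25200 …(+1); best=2320 via (A,hash)
  {BCD}: card=800; try (C,hash)→2080, (B,hash)→2120, (B,nl_idx)→2720, (B,merge)→3120, (C,nl_idx)→4400, (C,merge)→5480 …(+2); best=2080 via (C,hash)
  {ACD}: card=800; try (A,hash)→1440, (C,hash)→1760, (A,merge)→2740, (C,nl_idx)→4080, (C,merge)→5160, (A,nl)→12520 …(+1); best=1440 via (A,hash)
  {ABCD}: card=3200; try (A,hash)→3600, (B,hash)→3640, (C,hash)→4400, (B,nl_idx)→10240, (B,merge)→11040, (A,merge)→11300 …(+5); best=3600 via (A,hash)

3600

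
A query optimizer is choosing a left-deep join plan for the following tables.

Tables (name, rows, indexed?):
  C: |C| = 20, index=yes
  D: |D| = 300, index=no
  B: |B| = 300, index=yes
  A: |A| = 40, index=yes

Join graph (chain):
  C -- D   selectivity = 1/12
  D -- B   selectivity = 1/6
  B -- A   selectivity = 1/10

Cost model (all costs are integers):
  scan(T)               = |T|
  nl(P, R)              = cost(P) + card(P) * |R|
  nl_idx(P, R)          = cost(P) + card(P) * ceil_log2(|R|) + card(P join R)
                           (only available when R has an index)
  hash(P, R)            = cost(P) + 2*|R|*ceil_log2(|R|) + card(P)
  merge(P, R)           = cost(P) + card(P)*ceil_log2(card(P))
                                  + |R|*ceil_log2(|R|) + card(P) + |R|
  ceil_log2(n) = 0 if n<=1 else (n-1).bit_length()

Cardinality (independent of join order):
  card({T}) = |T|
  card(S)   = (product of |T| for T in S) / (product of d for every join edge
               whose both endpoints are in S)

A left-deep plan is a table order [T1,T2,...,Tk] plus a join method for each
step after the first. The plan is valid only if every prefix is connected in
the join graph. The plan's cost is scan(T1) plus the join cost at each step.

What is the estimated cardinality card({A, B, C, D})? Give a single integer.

100000

Tables in S: A(40), B(300), C(20), D(300)
Edges inside S: C-D(d=12), D-B(d=6), B-A(d=10)
numerator = 40 * 300 * 20 * 300 = 72000000
denominator = 12 * 6 * 10 = 720
card(S) = 72000000 / 720 = 100000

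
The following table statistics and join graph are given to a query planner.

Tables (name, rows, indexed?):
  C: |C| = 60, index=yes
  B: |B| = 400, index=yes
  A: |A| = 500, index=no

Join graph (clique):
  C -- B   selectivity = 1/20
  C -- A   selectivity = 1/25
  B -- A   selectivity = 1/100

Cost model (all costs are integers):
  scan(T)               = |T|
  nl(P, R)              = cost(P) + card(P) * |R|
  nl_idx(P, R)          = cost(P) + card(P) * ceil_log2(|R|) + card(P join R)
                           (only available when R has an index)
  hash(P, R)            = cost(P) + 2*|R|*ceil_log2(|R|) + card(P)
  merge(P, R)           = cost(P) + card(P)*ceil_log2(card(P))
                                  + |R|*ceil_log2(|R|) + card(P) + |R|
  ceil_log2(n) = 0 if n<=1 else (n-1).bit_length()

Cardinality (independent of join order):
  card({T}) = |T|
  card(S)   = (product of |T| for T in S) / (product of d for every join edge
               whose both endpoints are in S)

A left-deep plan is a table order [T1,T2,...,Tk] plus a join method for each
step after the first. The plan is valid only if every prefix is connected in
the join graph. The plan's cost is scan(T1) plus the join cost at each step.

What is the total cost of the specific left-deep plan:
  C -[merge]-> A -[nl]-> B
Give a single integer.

485480

step 1: scan C: cost=60, card=60
step 2: join A via merge
    card(P join A) = 60*500/(25) = 1200
    cost = 60 + 60*6 + 500*9 + 60 + 500 = 5480
step 3: join B via nl
    card(P join B) = 1200*400/(20*100) = 240
    cost = 5480 + 1200*400 = 485480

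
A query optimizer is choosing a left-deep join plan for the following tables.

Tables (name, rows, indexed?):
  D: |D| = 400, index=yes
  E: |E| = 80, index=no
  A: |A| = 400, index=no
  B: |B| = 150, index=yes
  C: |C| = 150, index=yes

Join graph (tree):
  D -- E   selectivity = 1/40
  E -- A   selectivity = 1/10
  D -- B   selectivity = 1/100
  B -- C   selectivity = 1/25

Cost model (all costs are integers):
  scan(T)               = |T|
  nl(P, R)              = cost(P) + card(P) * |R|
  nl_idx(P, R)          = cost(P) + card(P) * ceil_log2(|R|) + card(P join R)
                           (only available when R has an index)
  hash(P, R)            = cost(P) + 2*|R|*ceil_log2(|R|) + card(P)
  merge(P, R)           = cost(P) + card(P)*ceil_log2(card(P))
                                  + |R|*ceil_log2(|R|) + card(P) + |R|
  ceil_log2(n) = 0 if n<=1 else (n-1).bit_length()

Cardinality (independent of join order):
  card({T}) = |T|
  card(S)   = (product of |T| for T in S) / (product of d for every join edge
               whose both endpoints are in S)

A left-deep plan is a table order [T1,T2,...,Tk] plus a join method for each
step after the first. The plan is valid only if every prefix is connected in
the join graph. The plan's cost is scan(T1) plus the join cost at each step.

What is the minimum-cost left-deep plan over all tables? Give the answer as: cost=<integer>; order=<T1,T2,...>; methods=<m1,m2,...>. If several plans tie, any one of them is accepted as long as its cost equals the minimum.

Selinger DP (subsets sized 1..n):
  {D}: scan cost=400, card=400
  {E}: scan cost=80, card=80
  {A}: scan cost=400, card=400
  {B}: scan cost=150, card=150
  {C}: scan cost=150, card=150
  {DE}: card=800; try (D,nl_idx)→1600, (E,hash)→1920, (D,merge)→4720, (E,merge)→5040, (D,hash)→7360, (D,nl)→32080 …(+1); best=1600 via (D,nl_idx)
  {BD}: card=600; try (D,nl_idx)→2100, (B,hash)→3200, (B,nl_idx)→4200, (D,merge)→5500, (B,merge)→5750, (D,hash)→7500 …(+2); best=2100 via (D,nl_idx)
  {AE}: card=3200; try (E,hash)→1920, (A,merge)→4720, (E,merge)→5040, (A,hash)→7360, (A,nl)→32080, (E,nl)→32400; best=1920 via (E,hash)
  {BC}: card=900; try (C,nl_idx)→2250, (B,nl_idx)→2250, (C,hash)→2700, (B,hash)→2700, (C,merge)→2850, (B,merge)→2850 …(+2); best=2250 via (C,nl_idx)
  {ADE}: card=32000; try (A,hash)→9600, (D,hash)→12320, (A,merge)→14400, (D,merge)→47520, (D,nl_idx)→62720, (A,nl)→321600 …(+1); best=9600 via (A,hash)
  {BDE}: card=1200; try (E,hash)→3820, (B,hash)→4800, (B,nl_idx)→9200, (E,merge)→9340, (B,merge)→11750, (E,nl)→50100 …(+1); best=3820 via (E,hash)
  {BCD}: card=3600; try (C,hash)→5100, (C,merge)→10050, (D,hash)→10350, (C,nl_idx)→10500, (D,nl_idx)→13950, (D,merge)→16150 …(+2); best=5100 via (C,hash)
  {ABDE}: card=48000; try (A,hash)→12220, (A,merge)→22220, (B,hash)→44000, (B,nl_idx)→313600, (A,nl)→483820, (B,merge)→522950 …(+1); best=12220 via (A,hash)
  {BCDE}: card=7200; try (C,hash)→7420, (E,hash)→9820, (C,merge)→19570, (C,nl_idx)→20620, (E,merge)→52540, (C,nl)→183820 …(+1); best=7420 via (C,hash)
  {ABCDE}: card=288000; try (A,hash)→21820, (C,hash)→62620, (A,merge)→112220, (C,nl_idx)→684220, (C,merge)→829570, (A,nl)→2887420 …(+1); best=21820 via (A,hash)

cost=21820; order=B,D,E,C,A; methods=nl_idx,hash,hash,hash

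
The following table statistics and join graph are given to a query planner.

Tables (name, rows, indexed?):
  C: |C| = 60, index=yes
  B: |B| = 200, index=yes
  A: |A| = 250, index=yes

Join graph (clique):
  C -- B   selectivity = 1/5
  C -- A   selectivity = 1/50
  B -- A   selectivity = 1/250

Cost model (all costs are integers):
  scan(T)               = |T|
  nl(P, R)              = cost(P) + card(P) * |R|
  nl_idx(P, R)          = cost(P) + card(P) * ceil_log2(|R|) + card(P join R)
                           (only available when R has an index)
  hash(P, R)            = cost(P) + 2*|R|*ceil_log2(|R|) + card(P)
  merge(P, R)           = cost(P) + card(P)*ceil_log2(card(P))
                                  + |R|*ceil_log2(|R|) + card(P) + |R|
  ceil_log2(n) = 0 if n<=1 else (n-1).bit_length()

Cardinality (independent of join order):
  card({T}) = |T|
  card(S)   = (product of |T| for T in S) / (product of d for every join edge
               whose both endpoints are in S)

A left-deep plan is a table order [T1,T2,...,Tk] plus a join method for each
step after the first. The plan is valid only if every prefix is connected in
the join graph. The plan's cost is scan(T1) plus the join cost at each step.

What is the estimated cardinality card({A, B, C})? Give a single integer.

Tables in S: A(250), B(200), C(60)
Edges inside S: C-B(d=5), C-A(d=50), B-A(d=250)
numerator = 250 * 200 * 60 = 3000000
denominator = 5 * 50 * 250 = 62500
card(S) = 3000000 / 62500 = 48

48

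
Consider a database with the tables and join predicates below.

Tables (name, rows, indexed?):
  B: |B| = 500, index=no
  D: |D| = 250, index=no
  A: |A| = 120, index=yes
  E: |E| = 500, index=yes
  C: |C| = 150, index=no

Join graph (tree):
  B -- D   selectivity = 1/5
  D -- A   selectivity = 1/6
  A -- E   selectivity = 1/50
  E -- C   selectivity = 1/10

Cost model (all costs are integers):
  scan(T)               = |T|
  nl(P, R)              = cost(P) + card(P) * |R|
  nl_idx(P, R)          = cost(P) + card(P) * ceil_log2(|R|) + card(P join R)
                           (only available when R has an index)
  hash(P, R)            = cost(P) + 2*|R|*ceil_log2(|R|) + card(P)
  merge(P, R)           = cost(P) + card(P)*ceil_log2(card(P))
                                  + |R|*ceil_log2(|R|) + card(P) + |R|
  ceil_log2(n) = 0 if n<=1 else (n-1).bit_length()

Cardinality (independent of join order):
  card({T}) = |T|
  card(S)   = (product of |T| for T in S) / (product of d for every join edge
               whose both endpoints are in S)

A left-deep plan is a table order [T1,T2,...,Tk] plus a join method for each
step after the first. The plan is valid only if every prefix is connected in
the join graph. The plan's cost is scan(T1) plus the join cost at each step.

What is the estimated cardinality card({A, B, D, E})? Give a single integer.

Tables in S: A(120), B(500), D(250), E(500)
Edges inside S: B-D(d=5), D-A(d=6), A-E(d=50)
numerator = 120 * 500 * 250 * 500 = 7500000000
denominator = 5 * 6 * 50 = 1500
card(S) = 7500000000 / 1500 = 5000000

5000000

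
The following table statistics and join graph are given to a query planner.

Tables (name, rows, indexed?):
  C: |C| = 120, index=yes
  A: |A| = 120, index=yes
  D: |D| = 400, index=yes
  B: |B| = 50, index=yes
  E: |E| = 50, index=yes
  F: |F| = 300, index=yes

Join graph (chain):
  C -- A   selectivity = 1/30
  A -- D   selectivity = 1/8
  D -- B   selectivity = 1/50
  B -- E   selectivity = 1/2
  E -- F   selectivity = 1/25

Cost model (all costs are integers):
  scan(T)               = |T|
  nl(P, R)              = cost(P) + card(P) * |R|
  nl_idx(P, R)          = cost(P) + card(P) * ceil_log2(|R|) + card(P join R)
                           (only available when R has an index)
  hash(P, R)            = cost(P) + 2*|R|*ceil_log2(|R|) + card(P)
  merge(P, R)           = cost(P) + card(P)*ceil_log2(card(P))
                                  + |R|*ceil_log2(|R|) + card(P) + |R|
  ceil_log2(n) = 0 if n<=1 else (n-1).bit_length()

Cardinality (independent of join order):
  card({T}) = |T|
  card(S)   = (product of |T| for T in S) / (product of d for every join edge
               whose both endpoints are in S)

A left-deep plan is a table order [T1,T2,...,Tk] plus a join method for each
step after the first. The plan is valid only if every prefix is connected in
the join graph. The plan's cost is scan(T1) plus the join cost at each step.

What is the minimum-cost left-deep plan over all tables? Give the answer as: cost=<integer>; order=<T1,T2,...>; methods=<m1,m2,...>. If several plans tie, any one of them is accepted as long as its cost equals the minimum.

Selinger DP (subsets sized 1..n):
  {C}: scan cost=120, card=120
  {A}: scan cost=120, card=120
  {D}: scan cost=400, card=400
  {B}: scan cost=50, card=50
  {E}: scan cost=50, card=50
  {F}: scan cost=300, card=300
  {AC}: card=480; try (C,nl_idx)→1440, (A,nl_idx)→1440, (C,hash)→1920, (A,hash)→1920, (C,merge)→2040, (A,merge)→2040 …(+2); best=1440 via (C,nl_idx)
  {AD}: card=6000; try (A,hash)→2480, (D,merge)→5080, (A,merge)→5360, (D,nl_idx)→7200, (D,hash)→7440, (A,nl_idx)→9200 …(+2); best=2480 via (A,hash)
  {BD}: card=400; try (D,nl_idx)→900, (B,hash)→1400, (B,nl_idx)→3200, (D,merge)→4400, (B,merge)→4750, (D,hash)→7300 …(+2); best=900 via (D,nl_idx)
  {BE}: card=1250; try (E,hash)→700, (B,hash)→700, (E,merge)→750, (B,merge)→750, (E,nl_idx)→1600, (B,nl_idx)→1600 …(+2); best=700 via (E,hash)
  {EF}: card=600; try (F,nl_idx)→1100, (E,hash)→1200, (E,nl_idx)→2700, (F,merge)→3400, (E,merge)→3650, (F,hash)→5500 …(+2); best=1100 via (F,nl_idx)
  {ACD}: card=24000; try (D,hash)→9120, (C,hash)→10160, (D,merge)→10240, (D,nl_idx)→29760, (C,nl_idx)→68480, (C,merge)→87440 …(+2); best=9120 via (D,hash)
  {ABD}: card=6000; try (A,hash)→2980, (A,merge)→5860, (B,hash)→9080, (A,nl_idx)→9700, (B,nl_idx)→44480, (A,nl)→48900 …(+2); best=2980 via (A,hash)
  {BDE}: card=10000; try (E,hash)→1900, (E,merge)→5250, (D,hash)→9150, (E,nl_idx)→13300, (D,merge)→19700, (E,nl)→20900 …(+2); best=1900 via (E,hash)
  {BEF}: card=15000; try (B,hash)→2300, (F,hash)→7350, (B,merge)→8050, (F,merge)→18700, (B,nl_idx)→19700, (F,nl_idx)→26950 …(+2); best=2300 via (B,hash)
  {ABCD}: card=24000; try (C,hash)→10660, (B,hash)→33720, (C,nl_idx)→68980, (C,merge)→87940, (B,nl_idx)→177120, (B,merge)→393470 …(+2); best=10660 via (C,hash)
  {ABDE}: card=150000; try (E,hash)→9580, (A,hash)→13580, (E,merge)→87330, (A,merge)→152860, (E,nl_idx)→188980, (A,nl_idx)→221900 …(+2); best=9580 via (E,hash)
  {BDEF}: card=120000; try (F,hash)→17300, (D,hash)→24500, (F,merge)→154900, (F,nl_idx)→211900, (D,merge)→231300, (D,nl_idx)→257300 …(+2); best=17300 via (F,hash)
  {ABCDE}: card=600000; try (E,hash)→35260, (C,hash)→161260, (E,merge)→395010, (E,nl_idx)→754660, (E,nl)→1210660, (C,nl_idx)→1659580 …(+2); best=35260 via (E,hash)
  {ABDEF}: card=1800000; try (A,hash)→138980, (F,hash)→164980, (A,merge)→2178260, (A,nl_idx)→2657300, (F,merge)→2862580, (F,nl_idx)→3159580 …(+2); best=138980 via (A,hash)
  {ABCDEF}: card=7200000; try (F,hash)→640660, (C,hash)→1940660, (F,nl_idx)→12635260, (F,merge)→12638260, (C,nl_idx)→19938980, (C,merge)→39739940 …(+2); best=640660 via (F,hash)

cost=640660; order=B,D,A,C,E,F; methods=nl_idx,hash,hash,hash,hash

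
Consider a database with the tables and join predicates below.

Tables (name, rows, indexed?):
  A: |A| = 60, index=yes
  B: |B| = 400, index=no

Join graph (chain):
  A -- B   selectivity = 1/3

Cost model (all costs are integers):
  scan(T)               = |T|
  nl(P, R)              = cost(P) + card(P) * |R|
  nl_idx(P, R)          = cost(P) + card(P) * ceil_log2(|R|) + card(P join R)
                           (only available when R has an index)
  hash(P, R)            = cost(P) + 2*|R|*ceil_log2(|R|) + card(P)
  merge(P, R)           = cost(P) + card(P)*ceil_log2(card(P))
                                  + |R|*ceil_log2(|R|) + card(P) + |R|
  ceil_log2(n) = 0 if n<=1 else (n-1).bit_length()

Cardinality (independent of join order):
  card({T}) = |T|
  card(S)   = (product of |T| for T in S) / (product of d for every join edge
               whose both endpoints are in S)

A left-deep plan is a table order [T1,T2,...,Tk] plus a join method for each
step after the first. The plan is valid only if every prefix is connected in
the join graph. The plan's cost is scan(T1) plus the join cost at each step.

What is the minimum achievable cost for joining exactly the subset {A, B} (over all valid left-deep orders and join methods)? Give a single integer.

1520

Selinger DP over subsets of {A,B}:
  {A}: scan cost=60, card=60
  {B}: scan cost=400, card=400
  {AB}: card=8000; try (A,hash)→1520, (B,merge)→4480, (A,merge)→4820, (B,hash)→7320, (A,nl_idx)→10800, (B,nl)→24060 …(+1); best=1520 via (A,hash)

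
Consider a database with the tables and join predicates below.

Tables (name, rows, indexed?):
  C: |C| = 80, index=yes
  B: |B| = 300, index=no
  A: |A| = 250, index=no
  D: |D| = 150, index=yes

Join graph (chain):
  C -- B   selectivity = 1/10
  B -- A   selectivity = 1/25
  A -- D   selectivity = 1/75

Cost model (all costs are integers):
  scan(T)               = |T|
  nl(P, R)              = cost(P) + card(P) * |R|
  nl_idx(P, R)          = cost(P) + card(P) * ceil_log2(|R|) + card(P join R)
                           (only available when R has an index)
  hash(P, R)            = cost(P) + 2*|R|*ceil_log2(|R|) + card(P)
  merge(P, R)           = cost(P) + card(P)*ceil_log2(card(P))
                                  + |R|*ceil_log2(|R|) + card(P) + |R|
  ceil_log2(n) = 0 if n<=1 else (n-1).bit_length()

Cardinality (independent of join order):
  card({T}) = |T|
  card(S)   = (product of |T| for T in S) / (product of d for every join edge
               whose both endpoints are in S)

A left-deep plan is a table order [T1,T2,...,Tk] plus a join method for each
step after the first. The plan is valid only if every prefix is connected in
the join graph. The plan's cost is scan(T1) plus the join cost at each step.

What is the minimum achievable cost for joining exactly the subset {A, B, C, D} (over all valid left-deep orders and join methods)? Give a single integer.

Selinger DP over subsets of {A,B,C,D}:
  {C}: scan cost=80, card=80
  {B}: scan cost=300, card=300
  {A}: scan cost=250, card=250
  {D}: scan cost=150, card=150
  {BC}: card=2400; try (C,hash)→1720, (B,merge)→3720, (C,merge)→3940, (C,nl_idx)→4800, (B,hash)→5560, (B,nl)→24080 …(+1); best=1720 via (C,hash)
  {AB}: card=3000; try (A,hash)→4600, (B,merge)→5500, (A,merge)→5550, (B,hash)→5900, (B,nl)→75250, (A,nl)→75300; best=4600 via (A,hash)
  {AD}: card=500; try (D,nl_idx)→2750, (D,hash)→2900, (A,merge)→3750, (D,merge)→3850, (A,hash)→4300, (A,nl)→37650 …(+1); best=2750 via (D,nl_idx)
  {ABC}: card=24000; try (A,hash)→8120, (C,hash)→8720, (A,merge)→35170, (C,merge)→44240, (C,nl_idx)→49600, (C,nl)→244600 …(+1); best=8120 via (A,hash)
  {ABD}: card=6000; try (B,hash)→8650, (D,hash)→10000, (B,merge)→10750, (D,nl_idx)→34600, (D,merge)→44950, (B,nl)→152750 …(+1); best=8650 via (B,hash)
  {ABCD}: card=48000; try (C,hash)→15770, (D,hash)→34520, (C,merge)→93290, (C,nl_idx)→98650, (D,nl_idx)→248120, (D,merge)→393470 …(+2); best=15770 via (C,hash)

15770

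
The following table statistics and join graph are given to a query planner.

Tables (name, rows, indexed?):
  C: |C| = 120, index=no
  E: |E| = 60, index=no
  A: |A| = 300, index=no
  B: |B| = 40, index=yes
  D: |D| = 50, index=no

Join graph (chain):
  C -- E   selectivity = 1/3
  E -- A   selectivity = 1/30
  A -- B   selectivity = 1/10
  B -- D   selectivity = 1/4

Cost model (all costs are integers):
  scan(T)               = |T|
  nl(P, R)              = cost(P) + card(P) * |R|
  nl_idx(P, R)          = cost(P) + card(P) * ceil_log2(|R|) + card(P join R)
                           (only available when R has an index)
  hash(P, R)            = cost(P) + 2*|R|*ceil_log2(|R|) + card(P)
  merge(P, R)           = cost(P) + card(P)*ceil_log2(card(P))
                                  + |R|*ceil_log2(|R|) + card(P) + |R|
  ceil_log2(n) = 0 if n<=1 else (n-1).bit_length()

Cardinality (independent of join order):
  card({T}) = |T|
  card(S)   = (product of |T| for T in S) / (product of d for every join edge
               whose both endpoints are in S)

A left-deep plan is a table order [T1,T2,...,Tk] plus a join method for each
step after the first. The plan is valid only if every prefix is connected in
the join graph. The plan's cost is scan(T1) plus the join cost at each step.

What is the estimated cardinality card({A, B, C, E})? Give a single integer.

Tables in S: A(300), B(40), C(120), E(60)
Edges inside S: C-E(d=3), E-A(d=30), A-B(d=10)
numerator = 300 * 40 * 120 * 60 = 86400000
denominator = 3 * 30 * 10 = 900
card(S) = 86400000 / 900 = 96000

96000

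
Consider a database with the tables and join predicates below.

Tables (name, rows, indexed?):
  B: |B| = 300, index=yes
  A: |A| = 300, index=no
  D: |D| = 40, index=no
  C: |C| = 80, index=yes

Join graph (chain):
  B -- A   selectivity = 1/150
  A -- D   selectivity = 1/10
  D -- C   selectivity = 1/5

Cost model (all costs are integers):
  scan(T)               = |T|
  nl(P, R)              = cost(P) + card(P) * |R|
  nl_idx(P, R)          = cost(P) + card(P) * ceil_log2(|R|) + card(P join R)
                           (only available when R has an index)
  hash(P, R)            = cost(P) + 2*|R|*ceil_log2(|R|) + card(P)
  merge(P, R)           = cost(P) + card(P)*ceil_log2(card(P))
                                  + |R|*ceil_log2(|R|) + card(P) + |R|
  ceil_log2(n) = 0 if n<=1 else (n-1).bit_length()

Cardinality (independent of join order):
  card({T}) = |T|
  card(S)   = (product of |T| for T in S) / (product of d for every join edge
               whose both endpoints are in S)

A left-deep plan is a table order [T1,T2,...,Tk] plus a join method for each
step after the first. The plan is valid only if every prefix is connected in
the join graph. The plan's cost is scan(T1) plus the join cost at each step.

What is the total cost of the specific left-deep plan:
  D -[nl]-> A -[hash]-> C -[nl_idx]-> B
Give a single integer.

225560

step 1: scan D: cost=40, card=40
step 2: join A via nl
    card(P join A) = 40*300/(10) = 1200
    cost = 40 + 40*300 = 12040
step 3: join C via hash
    card(P join C) = 1200*80/(5) = 19200
    cost = 12040 + 2*80*7 + 1200 = 14360
step 4: join B via nl_idx
    card(P join B) = 19200*300/(150) = 38400
    cost = 14360 + 19200*9 + 38400 = 225560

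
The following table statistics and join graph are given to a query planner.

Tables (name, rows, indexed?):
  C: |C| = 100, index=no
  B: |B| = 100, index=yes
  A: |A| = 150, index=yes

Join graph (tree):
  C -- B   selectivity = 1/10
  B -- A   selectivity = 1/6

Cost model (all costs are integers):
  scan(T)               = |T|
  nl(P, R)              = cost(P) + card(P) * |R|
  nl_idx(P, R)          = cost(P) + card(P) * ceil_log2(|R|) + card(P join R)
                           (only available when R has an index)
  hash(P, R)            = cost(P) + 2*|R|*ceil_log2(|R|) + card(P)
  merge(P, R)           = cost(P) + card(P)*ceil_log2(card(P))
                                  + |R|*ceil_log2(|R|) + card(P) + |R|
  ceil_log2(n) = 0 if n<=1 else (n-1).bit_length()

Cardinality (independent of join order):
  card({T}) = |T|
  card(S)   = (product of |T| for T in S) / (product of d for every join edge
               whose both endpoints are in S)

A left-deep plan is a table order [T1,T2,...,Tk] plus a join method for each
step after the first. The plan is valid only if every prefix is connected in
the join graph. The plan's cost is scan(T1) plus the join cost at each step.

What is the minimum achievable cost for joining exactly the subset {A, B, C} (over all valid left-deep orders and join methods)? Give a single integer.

Selinger DP over subsets of {A,B,C}:
  {C}: scan cost=100, card=100
  {B}: scan cost=100, card=100
  {A}: scan cost=150, card=150
  {BC}: card=1000; try (C,hash)→1600, (B,hash)→1600, (C,merge)→1700, (B,merge)→1700, (B,nl_idx)→1800, (C,nl)→10100 …(+1); best=1600 via (C,hash)
  {AB}: card=2500; try (B,hash)→1700, (A,merge)→2250, (B,merge)→2300, (A,hash)→2600, (A,nl_idx)→3400, (B,nl_idx)→3700 …(+2); best=1700 via (B,hash)
  {ABC}: card=25000; try (A,hash)→5000, (C,hash)→5600, (A,merge)→13950, (A,nl_idx)→34600, (C,merge)→35000, (A,nl)→151600 …(+1); best=5000 via (A,hash)

5000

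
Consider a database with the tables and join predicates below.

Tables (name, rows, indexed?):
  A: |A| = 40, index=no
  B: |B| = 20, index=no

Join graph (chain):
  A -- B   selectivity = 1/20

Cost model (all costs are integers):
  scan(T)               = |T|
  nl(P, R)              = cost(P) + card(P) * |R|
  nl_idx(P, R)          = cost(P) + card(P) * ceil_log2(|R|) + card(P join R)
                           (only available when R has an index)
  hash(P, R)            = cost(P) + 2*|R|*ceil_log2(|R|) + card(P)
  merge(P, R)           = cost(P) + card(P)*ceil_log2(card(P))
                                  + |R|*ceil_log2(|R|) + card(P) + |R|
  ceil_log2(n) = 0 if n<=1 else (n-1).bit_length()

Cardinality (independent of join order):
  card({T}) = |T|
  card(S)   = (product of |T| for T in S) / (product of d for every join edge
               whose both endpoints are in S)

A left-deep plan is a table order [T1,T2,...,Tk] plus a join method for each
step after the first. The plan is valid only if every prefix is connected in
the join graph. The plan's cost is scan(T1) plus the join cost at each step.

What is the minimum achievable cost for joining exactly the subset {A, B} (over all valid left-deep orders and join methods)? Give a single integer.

280

Selinger DP over subsets of {A,B}:
  {A}: scan cost=40, card=40
  {B}: scan cost=20, card=20
  {AB}: card=40; try (B,hash)→280, (A,merge)→420, (B,merge)→440, (A,hash)→520, (A,nl)→820, (B,nl)→840; best=280 via (B,hash)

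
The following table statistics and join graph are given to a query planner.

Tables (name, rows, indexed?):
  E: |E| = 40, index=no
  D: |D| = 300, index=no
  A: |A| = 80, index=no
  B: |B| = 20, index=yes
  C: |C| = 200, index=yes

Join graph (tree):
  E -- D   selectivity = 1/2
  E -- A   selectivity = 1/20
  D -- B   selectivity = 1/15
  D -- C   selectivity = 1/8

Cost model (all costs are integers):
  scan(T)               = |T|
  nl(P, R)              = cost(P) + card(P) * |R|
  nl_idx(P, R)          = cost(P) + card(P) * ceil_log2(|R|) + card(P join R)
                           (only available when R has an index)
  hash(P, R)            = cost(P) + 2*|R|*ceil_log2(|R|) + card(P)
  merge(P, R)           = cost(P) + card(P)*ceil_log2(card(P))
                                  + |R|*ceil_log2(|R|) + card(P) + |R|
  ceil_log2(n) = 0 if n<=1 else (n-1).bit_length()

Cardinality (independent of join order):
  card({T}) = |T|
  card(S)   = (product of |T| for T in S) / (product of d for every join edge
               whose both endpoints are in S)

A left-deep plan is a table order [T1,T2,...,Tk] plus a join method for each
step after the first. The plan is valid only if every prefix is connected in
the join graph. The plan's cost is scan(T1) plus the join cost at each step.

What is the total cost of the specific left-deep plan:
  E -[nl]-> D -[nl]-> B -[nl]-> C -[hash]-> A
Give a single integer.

step 1: scan E: cost=40, card=40
step 2: join D via nl
    card(P join D) = 40*300/(2) = 6000
    cost = 40 + 40*300 = 12040
step 3: join B via nl
    card(P join B) = 6000*20/(15) = 8000
    cost = 12040 + 6000*20 = 132040
step 4: join C via nl
    card(P join C) = 8000*200/(8) = 200000
    cost = 132040 + 8000*200 = 1732040
step 5: join A via hash
    card(P join A) = 200000*80/(20) = 800000
    cost = 1732040 + 2*80*7 + 200000 = 1933160

1933160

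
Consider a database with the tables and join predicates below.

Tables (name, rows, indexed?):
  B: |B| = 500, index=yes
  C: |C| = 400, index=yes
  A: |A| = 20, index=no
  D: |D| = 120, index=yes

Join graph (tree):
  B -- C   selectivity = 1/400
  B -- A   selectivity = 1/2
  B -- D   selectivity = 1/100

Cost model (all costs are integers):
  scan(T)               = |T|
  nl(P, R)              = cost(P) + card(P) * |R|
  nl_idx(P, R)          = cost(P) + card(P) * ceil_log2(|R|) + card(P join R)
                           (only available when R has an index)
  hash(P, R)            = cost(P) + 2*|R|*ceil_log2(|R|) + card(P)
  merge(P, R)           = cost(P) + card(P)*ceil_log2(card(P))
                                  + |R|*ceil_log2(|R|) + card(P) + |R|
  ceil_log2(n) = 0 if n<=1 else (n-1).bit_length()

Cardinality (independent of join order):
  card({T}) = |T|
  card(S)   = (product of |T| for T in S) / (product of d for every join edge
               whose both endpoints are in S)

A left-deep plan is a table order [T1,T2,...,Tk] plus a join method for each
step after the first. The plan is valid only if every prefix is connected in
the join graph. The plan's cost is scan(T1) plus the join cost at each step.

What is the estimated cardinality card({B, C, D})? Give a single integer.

Tables in S: B(500), C(400), D(120)
Edges inside S: B-C(d=400), B-D(d=100)
numerator = 500 * 400 * 120 = 24000000
denominator = 400 * 100 = 40000
card(S) = 24000000 / 40000 = 600

600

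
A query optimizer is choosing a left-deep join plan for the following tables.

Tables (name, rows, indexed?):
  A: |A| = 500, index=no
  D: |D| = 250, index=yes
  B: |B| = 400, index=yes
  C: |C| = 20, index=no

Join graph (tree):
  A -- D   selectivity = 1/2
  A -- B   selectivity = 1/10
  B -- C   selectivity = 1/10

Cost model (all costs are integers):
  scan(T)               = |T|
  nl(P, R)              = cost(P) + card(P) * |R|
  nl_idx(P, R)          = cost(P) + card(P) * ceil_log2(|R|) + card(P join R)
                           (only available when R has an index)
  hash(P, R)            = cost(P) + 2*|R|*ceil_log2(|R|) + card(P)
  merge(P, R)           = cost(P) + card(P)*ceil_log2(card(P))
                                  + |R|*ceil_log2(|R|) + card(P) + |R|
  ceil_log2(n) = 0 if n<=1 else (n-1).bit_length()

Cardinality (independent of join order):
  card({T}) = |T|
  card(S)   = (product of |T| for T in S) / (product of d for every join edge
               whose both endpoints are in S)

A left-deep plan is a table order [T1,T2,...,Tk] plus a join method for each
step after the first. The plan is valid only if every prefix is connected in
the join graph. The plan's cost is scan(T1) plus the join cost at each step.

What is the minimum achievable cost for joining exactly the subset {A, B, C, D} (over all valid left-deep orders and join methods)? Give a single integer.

Selinger DP over subsets of {A,B,C,D}:
  {A}: scan cost=500, card=500
  {D}: scan cost=250, card=250
  {B}: scan cost=400, card=400
  {C}: scan cost=20, card=20
  {AD}: card=62500; try (D,hash)→5000, (A,merge)→7500, (D,merge)→7750, (A,hash)→9500, (D,nl_idx)→67000, (A,nl)→125250 …(+1); best=5000 via (D,hash)
  {AB}: card=20000; try (B,hash)→8200, (A,merge)→9400, (B,merge)→9500, (A,hash)→9800, (B,nl_idx)→25000, (A,nl)→200400 …(+1); best=8200 via (B,hash)
  {BC}: card=800; try (C,hash)→1000, (B,nl_idx)→1000, (B,merge)→4140, (C,merge)→4520, (B,hash)→7240, (B,nl)→8020 …(+1); best=1000 via (C,hash)
  {ABD}: card=2500000; try (D,hash)→32200, (B,hash)→74700, (D,merge)→330450, (B,merge)→1071500, (D,nl_idx)→2668200, (B,nl_idx)→3067500 …(+2); best=32200 via (D,hash)
  {ABC}: card=40000; try (A,hash)→10800, (A,merge)→14800, (C,hash)→28400, (C,merge)→328320, (A,nl)→401000, (C,nl)→408200; best=10800 via (A,hash)
  {ABCD}: card=5000000; try (D,hash)→54800, (D,merge)→693050, (C,hash)→2532400, (D,nl_idx)→5330800, (D,nl)→10010800, (C,nl)→50032200 …(+1); best=54800 via (D,hash)

54800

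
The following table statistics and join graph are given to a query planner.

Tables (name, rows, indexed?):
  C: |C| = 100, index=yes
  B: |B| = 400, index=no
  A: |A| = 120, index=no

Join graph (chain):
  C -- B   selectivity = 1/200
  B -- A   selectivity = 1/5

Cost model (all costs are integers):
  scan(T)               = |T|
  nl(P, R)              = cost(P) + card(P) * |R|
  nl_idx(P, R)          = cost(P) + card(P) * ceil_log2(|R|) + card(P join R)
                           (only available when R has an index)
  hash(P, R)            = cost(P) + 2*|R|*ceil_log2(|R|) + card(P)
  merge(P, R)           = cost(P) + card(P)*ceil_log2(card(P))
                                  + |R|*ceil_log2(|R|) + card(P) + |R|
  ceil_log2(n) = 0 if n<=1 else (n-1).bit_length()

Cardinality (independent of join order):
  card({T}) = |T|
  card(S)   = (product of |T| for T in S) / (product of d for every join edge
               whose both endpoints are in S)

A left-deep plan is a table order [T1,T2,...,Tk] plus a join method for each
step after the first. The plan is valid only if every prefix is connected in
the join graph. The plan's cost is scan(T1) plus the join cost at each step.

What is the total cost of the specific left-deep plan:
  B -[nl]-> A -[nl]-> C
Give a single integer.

1008400

step 1: scan B: cost=400, card=400
step 2: join A via nl
    card(P join A) = 400*120/(5) = 9600
    cost = 400 + 400*120 = 48400
step 3: join C via nl
    card(P join C) = 9600*100/(200) = 4800
    cost = 48400 + 9600*100 = 1008400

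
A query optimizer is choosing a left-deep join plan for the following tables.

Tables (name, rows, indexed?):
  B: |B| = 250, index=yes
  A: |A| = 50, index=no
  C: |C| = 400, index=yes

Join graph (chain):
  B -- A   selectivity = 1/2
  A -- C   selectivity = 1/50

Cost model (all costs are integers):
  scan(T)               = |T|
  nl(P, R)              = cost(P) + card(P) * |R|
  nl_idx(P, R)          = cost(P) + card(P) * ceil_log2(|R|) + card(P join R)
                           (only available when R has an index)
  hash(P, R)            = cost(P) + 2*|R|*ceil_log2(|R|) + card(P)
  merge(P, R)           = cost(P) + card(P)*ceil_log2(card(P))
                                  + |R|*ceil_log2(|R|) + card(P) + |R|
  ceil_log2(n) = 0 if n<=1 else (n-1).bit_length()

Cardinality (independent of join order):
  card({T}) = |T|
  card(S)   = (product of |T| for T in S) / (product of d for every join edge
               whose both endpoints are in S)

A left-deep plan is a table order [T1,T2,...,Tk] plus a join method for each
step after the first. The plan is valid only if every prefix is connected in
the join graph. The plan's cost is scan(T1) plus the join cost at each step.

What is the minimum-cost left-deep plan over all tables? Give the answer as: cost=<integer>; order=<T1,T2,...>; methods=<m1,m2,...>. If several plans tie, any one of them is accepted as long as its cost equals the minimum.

Selinger DP (subsets sized 1..n):
  {B}: scan cost=250, card=250
  {A}: scan cost=50, card=50
  {C}: scan cost=400, card=400
  {AB}: card=6250; try (A,hash)→1100, (B,merge)→2650, (A,merge)→2850, (B,hash)→4100, (B,nl_idx)→6700, (B,nl)→12550 …(+1); best=1100 via (A,hash)
  {AC}: card=400; try (C,nl_idx)→900, (A,hash)→1400, (C,merge)→4400, (A,merge)→4750, (C,hash)→7300, (C,nl)→20050 …(+1); best=900 via (C,nl_idx)
  {ABC}: card=50000; try (B,hash)→5300, (B,merge)→7150, (C,hash)→14550, (B,nl_idx)→54100, (C,merge)→92600, (B,nl)→100900 …(+2); best=5300 via (B,hash)

cost=5300; order=A,C,B; methods=nl_idx,hash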